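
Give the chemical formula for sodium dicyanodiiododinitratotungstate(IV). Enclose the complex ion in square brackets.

Ligands: 2 cyano (CN, -1), 2 iodo (I, -1), 2 nitrato (NO3, -1). Ligand charge sum = -6.
With W in oxidation state +4, the complex ion is [W...]^2−.
Charge balance with sodium (+1) requires 1 complex ion per 2 sodium.

Na2[W(CN)2I2(NO3)2]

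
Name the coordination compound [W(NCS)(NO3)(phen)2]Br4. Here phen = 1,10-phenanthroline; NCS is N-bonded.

The 4 bromide counter-ions carry a total charge of -4, so each complex ion is 4+.
Ligand charges: 2×1,10-phenanthroline (neutral), 1×isothiocyanato (-1 each), 1×nitrato (-1 each); total -2. So W + (-2) = 4+, giving W = +6.
Ligands are named alphabetically: isothiocyanato before nitrato before phenanthroline.

isothiocyanatonitratobis(1,10-phenanthroline)tungsten(VI) bromide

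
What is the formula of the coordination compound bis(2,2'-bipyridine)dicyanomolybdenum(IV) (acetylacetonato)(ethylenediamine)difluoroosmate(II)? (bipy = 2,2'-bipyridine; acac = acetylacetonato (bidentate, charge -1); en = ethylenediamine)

Cation [Mo…]: ligand charges -2, Mo(IV) ⇒ ion charge 2+.
Anion [Os…]: ligand charges -3, Os(II) ⇒ ion charge 1−.

[Mo(bipy)2(CN)2][Os(acac)(en)F2]2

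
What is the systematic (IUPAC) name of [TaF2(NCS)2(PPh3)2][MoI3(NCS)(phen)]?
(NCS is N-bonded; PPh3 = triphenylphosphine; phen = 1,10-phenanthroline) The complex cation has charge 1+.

Both ions are complex: the cation is named first with the plain metal name, the anion second with the -ate form; each ion's ligands are alphabetised independently.
The complex cation is given as 1+; its ligand charges sum to -4, so Ta = +5.
A 1:1 salt means the anion carries the equal and opposite charge, 1−.
Anion: ligand charges sum to -4; for the ion to be 1−, Mo = +3.

difluorodiisothiocyanatobis(triphenylphosphine)tantalum(V) triiodoisothiocyanato(1,10-phenanthroline)molybdate(III)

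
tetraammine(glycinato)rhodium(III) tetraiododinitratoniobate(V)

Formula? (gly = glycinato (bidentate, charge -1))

[Rh(gly)(NH3)4][NbI4(NO3)2]2

Cation [Rh…]: ligand charges -1, Rh(III) ⇒ ion charge 2+.
Anion [Nb…]: ligand charges -6, Nb(V) ⇒ ion charge 1−.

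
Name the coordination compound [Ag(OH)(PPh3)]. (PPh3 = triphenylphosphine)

There is no counter-ion, so the complex is neutral overall.
Ligand charges: 1×triphenylphosphine (neutral), 1×hydroxo (-1 each); total -1. So Ag + (-1) = 0, giving Ag = +1.
Ligands are named alphabetically: hydroxo before triphenylphosphine.

hydroxo(triphenylphosphine)silver(I)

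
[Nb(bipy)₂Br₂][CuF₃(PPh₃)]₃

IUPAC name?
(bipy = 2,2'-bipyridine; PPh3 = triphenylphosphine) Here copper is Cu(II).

Cu is given as +2; the anion's ligand charges sum to -3, so the complex anion is 1−.
With 3 anions per cation, the cation must be 3×1 = 3+.
Cation: ligand charges sum to -2; for the ion to be 3+, Nb = +5.

bis(2,2'-bipyridine)dibromoniobium(V) trifluoro(triphenylphosphine)cuprate(II)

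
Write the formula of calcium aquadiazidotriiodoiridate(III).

Ligands: 3 iodo (I, -1), 2 azido (N3, -1), 1 aqua (H2O, neutral). Ligand charge sum = -5.
Charge balance with calcium (+2) requires 1 complex ion per 1 calcium.

Ca[Ir(H2O)I3(N3)2]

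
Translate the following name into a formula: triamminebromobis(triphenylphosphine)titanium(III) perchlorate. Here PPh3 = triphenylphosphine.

Ligands: 2 triphenylphosphine (PPh3, neutral), 3 ammine (NH3, neutral), 1 bromo (Br, -1). Ligand charge sum = -1.
With Ti in oxidation state +3, the complex ion is [Ti...]^2+.
Charge balance with perchlorate (-1) requires 1 complex ion per 2 perchlorate.

[TiBr(NH3)3(PPh3)2](ClO4)2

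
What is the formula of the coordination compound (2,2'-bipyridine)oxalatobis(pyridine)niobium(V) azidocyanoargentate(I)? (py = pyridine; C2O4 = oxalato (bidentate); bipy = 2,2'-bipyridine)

Cation [Nb…]: ligand charges -2, Nb(V) ⇒ ion charge 3+.
Anion [Ag…]: ligand charges -2, Ag(I) ⇒ ion charge 1−.
One 3+ cation requires 3 of the 1− anion.

[Nb(bipy)(C2O4)(py)2][Ag(CN)(N3)]3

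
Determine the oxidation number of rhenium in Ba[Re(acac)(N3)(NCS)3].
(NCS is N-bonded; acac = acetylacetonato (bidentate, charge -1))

1 barium outside the brackets (+2 each) → the complex ion is 2−.
Ligand charges: 3×NCS = -3; 1×N3 = -1; 1×acac = -1; sum -5.
Re + (-5) = 2− ⇒ Re is +3.

+3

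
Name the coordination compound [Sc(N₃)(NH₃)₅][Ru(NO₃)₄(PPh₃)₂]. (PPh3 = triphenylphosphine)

Scandium is always +3 in its complexes; the cation's ligand charges sum to -1, so the complex cation is 2+.
A 1:1 salt means the anion carries the equal and opposite charge, 2−.
Anion: ligand charges sum to -4; for the ion to be 2−, Ru = +2.

pentaammineazidoscandium(III) tetranitratobis(triphenylphosphine)ruthenate(II)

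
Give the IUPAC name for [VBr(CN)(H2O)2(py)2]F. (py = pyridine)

diaquabromocyanobis(pyridine)vanadium(III) fluoride

The 1 fluoride counter-ion carries a total charge of -1, so each complex ion is 1+.
Ligand charges: 2×aqua (neutral), 1×bromo (-1 each), 1×cyano (-1 each), 2×pyridine (neutral); total -2. So V + (-2) = 1+, giving V = +3.
Ligands are named alphabetically: aqua before bromo before cyano before pyridine.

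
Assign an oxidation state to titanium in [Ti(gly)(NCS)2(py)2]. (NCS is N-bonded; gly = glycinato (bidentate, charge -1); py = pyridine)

+3

No counter-ion: the bracketed complex is neutral.
Ligand charges: 2×NCS = -2; 1×gly = -1; 2×py neutral; sum -3.
Ti + (-3) = 0 ⇒ Ti is +3.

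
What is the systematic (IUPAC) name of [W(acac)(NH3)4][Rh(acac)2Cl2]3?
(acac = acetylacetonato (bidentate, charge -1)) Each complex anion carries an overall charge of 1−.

The complex anion is given as 1−; its ligand charges sum to -4, so Rh = +3.
With 3 anions per cation, the cation must be 3×1 = 3+.
Cation: ligand charges sum to -1; for the ion to be 3+, W = +4.

(acetylacetonato)tetraamminetungsten(IV) bis(acetylacetonato)dichlororhodate(III)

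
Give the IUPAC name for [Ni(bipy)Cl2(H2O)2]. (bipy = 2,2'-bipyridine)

diaqua(2,2'-bipyridine)dichloronickel(II)

There is no counter-ion, so the complex is neutral overall.
Ligand charges: 2×chloro (-1 each), 2×aqua (neutral), 1×2,2'-bipyridine (neutral); total -2. So Ni + (-2) = 0, giving Ni = +2.
Ligands are named alphabetically: aqua before bipyridine before chloro.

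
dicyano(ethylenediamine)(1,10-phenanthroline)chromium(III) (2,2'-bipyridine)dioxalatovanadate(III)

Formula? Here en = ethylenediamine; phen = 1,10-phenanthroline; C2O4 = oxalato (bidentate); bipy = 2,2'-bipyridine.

Cation [Cr…]: ligand charges -2, Cr(III) ⇒ ion charge 1+.
Anion [V…]: ligand charges -4, V(III) ⇒ ion charge 1−.
One 1+ cation balances one 1− anion.

[Cr(CN)2(en)(phen)][V(bipy)(C2O4)2]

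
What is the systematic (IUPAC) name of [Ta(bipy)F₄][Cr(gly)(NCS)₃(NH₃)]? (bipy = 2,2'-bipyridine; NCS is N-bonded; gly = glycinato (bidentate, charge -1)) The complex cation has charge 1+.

Both ions are complex: the cation is named first with the plain metal name, the anion second with the -ate form; each ion's ligands are alphabetised independently.
The complex cation is given as 1+; its ligand charges sum to -4, so Ta = +5.
A 1:1 salt means the anion carries the equal and opposite charge, 1−.
Anion: ligand charges sum to -4; for the ion to be 1−, Cr = +3.

(2,2'-bipyridine)tetrafluorotantalum(V) ammine(glycinato)triisothiocyanatochromate(III)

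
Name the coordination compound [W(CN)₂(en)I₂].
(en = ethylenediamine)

There is no counter-ion, so the complex is neutral overall.
Ligand charges: 2×iodo (-1 each), 1×ethylenediamine (neutral), 2×cyano (-1 each); total -4. So W + (-4) = 0, giving W = +4.
Ligands are named alphabetically: cyano before ethylenediamine before iodo.

dicyano(ethylenediamine)diiodotungsten(IV)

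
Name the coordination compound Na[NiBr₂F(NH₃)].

sodium amminedibromofluoronickelate(II)

The 1 sodium counter-ion carries a total charge of +1, so each complex ion is 1−.
Ligand charges: 1×ammine (neutral), 2×bromo (-1 each), 1×fluoro (-1 each); total -3. So Ni + (-3) = 1−, giving Ni = +2.
The complex ion is anionic, so nickel takes the -ate form nickelate(II).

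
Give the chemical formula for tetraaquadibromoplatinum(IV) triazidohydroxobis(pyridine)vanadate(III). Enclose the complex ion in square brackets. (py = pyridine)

[PtBr2(H2O)4][V(N3)3(OH)(py)2]2

Cation [Pt…]: ligand charges -2, Pt(IV) ⇒ ion charge 2+.
Anion [V…]: ligand charges -4, V(III) ⇒ ion charge 1−.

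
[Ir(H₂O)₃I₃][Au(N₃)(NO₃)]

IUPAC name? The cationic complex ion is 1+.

triaquatriiodoiridium(IV) azidonitratoaurate(I)

The complex cation is given as 1+; its ligand charges sum to -3, so Ir = +4.
A 1:1 salt means the anion carries the equal and opposite charge, 1−.
Anion: ligand charges sum to -2; for the ion to be 1−, Au = +1.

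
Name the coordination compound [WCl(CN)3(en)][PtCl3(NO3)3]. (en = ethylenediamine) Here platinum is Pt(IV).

Both ions are complex: the cation is named first with the plain metal name, the anion second with the -ate form; each ion's ligands are alphabetised independently.
Pt is given as +4; the anion's ligand charges sum to -6, so the complex anion is 2−.
A 1:1 salt means the cation carries the equal and opposite charge, 2+.
Cation: ligand charges sum to -4; for the ion to be 2+, W = +6.

chlorotricyano(ethylenediamine)tungsten(VI) trichlorotrinitratoplatinate(IV)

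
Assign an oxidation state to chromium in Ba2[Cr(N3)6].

+2

2 barium outside the brackets (+2 each) → the complex ion is 4−.
Ligand charges: 6×N3 = -6; sum -6.
Cr + (-6) = 4− ⇒ Cr is +2.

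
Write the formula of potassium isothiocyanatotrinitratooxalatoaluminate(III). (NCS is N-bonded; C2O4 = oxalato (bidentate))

Ligands: 1 isothiocyanato (NCS, -1), 3 nitrato (NO3, -1), 1 oxalato (C2O4, -2). Ligand charge sum = -6.
Charge balance with potassium (+1) requires 1 complex ion per 3 potassium.

K3[Al(C2O4)(NCS)(NO3)3]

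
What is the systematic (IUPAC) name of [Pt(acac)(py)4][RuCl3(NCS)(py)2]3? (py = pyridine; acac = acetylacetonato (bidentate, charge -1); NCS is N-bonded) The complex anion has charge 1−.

(acetylacetonato)tetrakis(pyridine)platinum(IV) trichloroisothiocyanatobis(pyridine)ruthenate(III)

Both ions are complex: the cation is named first with the plain metal name, the anion second with the -ate form; each ion's ligands are alphabetised independently.
The complex anion is given as 1−; its ligand charges sum to -4, so Ru = +3.
With 3 anions per cation, the cation must be 3×1 = 3+.
Cation: ligand charges sum to -1; for the ion to be 3+, Pt = +4.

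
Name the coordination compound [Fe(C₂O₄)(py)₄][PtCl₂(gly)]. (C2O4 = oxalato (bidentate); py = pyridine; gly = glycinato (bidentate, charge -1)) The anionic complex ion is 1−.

The complex anion is given as 1−; its ligand charges sum to -3, so Pt = +2.
A 1:1 salt means the cation carries the equal and opposite charge, 1+.
Cation: ligand charges sum to -2; for the ion to be 1+, Fe = +3.

oxalatotetrakis(pyridine)iron(III) dichloro(glycinato)platinate(II)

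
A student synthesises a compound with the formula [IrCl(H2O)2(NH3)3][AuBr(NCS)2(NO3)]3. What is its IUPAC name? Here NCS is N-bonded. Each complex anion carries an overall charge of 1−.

Both ions are complex: the cation is named first with the plain metal name, the anion second with the -ate form; each ion's ligands are alphabetised independently.
The complex anion is given as 1−; its ligand charges sum to -4, so Au = +3.
With 3 anions per cation, the cation must be 3×1 = 3+.
Cation: ligand charges sum to -1; for the ion to be 3+, Ir = +4.

triamminediaquachloroiridium(IV) bromodiisothiocyanatonitratoaurate(III)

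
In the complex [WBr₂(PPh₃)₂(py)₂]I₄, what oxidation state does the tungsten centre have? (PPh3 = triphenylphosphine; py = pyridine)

4 iodide outside the brackets (-1 each) → the complex ion is 4+.
Ligand charges: 2×PPh3 neutral; 2×py neutral; 2×Br = -2; sum -2.
W + (-2) = 4+ ⇒ W is +6.

+6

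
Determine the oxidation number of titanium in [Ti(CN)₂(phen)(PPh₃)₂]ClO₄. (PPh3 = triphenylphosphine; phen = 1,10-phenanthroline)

+3

1 perchlorate outside the brackets (-1 each) → the complex ion is 1+.
Ligand charges: 2×CN = -2; 2×PPh3 neutral; 1×phen neutral; sum -2.
Ti + (-2) = 1+ ⇒ Ti is +3.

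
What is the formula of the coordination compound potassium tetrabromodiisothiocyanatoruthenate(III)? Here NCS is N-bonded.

K3[RuBr4(NCS)2]

Ligands: 2 isothiocyanato (NCS, -1), 4 bromo (Br, -1). Ligand charge sum = -6.
With Ru in oxidation state +3, the complex ion is [Ru...]^3−.
Charge balance with potassium (+1) requires 1 complex ion per 3 potassium.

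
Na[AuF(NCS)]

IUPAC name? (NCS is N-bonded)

The 1 sodium counter-ion carries a total charge of +1, so each complex ion is 1−.
Ligand charges: 1×isothiocyanato (-1 each), 1×fluoro (-1 each); total -2. So Au + (-2) = 1−, giving Au = +1.
Ligands are named alphabetically: fluoro before isothiocyanato.
The complex ion is anionic, so gold takes the -ate form aurate(I).

sodium fluoroisothiocyanatoaurate(I)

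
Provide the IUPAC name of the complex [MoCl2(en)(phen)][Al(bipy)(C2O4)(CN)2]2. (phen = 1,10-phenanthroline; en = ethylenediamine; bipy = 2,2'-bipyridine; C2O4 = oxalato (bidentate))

dichloro(ethylenediamine)(1,10-phenanthroline)molybdenum(IV) (2,2'-bipyridine)dicyanooxalatoaluminate(III)

Aluminium is always +3 in its complexes; the anion's ligand charges sum to -4, so the complex anion is 1−.
With 2 anions per cation, the cation must be 2×1 = 2+.
Cation: ligand charges sum to -2; for the ion to be 2+, Mo = +4.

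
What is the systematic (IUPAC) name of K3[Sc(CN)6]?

potassium hexacyanoscandate(III)

The 3 potassium counter-ions carry a total charge of +3, so each complex ion is 3−.
Ligand charges: 6×cyano (-1 each); total -6. So Sc + (-6) = 3−, giving Sc = +3.
The complex ion is anionic, so scandium takes the -ate form scandate(III).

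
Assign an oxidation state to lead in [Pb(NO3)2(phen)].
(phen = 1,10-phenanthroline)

+2

No counter-ion: the bracketed complex is neutral.
Ligand charges: 1×phen neutral; 2×NO3 = -2; sum -2.
Pb + (-2) = 0 ⇒ Pb is +2.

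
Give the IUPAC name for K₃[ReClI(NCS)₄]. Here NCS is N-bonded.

The 3 potassium counter-ions carry a total charge of +3, so each complex ion is 3−.
Ligand charges: 4×isothiocyanato (-1 each), 1×chloro (-1 each), 1×iodo (-1 each); total -6. So Re + (-6) = 3−, giving Re = +3.
Ligands are named alphabetically: chloro before iodo before isothiocyanato.
The complex ion is anionic, so rhenium takes the -ate form rhenate(III).

potassium chloroiodotetraisothiocyanatorhenate(III)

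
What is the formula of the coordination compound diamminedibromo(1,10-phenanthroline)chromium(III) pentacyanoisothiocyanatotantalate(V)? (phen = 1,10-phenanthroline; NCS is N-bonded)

Cation [Cr…]: ligand charges -2, Cr(III) ⇒ ion charge 1+.
Anion [Ta…]: ligand charges -6, Ta(V) ⇒ ion charge 1−.

[CrBr2(NH3)2(phen)][Ta(CN)5(NCS)]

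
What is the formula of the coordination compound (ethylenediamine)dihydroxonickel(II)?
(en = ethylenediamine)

Ligands: 1 ethylenediamine (en, neutral), 2 hydroxo (OH, -1). Ligand charge sum = -2.
With Ni in oxidation state +2, the complex ion is [Ni...].

[Ni(en)(OH)2]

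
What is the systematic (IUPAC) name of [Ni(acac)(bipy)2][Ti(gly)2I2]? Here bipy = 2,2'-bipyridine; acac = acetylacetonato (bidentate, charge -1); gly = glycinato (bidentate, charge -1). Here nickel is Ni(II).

Both ions are complex: the cation is named first with the plain metal name, the anion second with the -ate form; each ion's ligands are alphabetised independently.
Ni is given as +2; the cation's ligand charges sum to -1, so the complex cation is 1+.
A 1:1 salt means the anion carries the equal and opposite charge, 1−.
Anion: ligand charges sum to -4; for the ion to be 1−, Ti = +3.

(acetylacetonato)bis(2,2'-bipyridine)nickel(II) bis(glycinato)diiodotitanate(III)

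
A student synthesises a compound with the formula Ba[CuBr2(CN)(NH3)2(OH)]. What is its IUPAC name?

The 1 barium counter-ion carries a total charge of +2, so each complex ion is 2−.
Ligand charges: 2×ammine (neutral), 1×cyano (-1 each), 1×hydroxo (-1 each), 2×bromo (-1 each); total -4. So Cu + (-4) = 2−, giving Cu = +2.
The complex ion is anionic, so copper takes the -ate form cuprate(II).

barium diamminedibromocyanohydroxocuprate(II)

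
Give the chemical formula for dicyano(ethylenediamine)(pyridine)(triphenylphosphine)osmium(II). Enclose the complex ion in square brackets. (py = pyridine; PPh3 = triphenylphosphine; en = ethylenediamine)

[Os(CN)2(en)(PPh3)(py)]

Ligands: 1 pyridine (py, neutral), 1 triphenylphosphine (PPh3, neutral), 1 ethylenediamine (en, neutral), 2 cyano (CN, -1). Ligand charge sum = -2.
With Os in oxidation state +2, the complex ion is [Os...].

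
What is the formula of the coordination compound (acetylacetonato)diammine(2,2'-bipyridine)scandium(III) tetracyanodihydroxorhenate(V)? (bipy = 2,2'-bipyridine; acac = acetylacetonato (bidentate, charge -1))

Cation [Sc…]: ligand charges -1, Sc(III) ⇒ ion charge 2+.
Anion [Re…]: ligand charges -6, Re(V) ⇒ ion charge 1−.

[Sc(acac)(bipy)(NH3)2][Re(CN)4(OH)2]2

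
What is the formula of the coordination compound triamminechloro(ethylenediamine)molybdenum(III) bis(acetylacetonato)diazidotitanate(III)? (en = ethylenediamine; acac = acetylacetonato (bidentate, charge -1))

[MoCl(en)(NH3)3][Ti(acac)2(N3)2]2

Cation [Mo…]: ligand charges -1, Mo(III) ⇒ ion charge 2+.
Anion [Ti…]: ligand charges -4, Ti(III) ⇒ ion charge 1−.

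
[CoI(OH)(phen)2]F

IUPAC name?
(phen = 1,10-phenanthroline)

The 1 fluoride counter-ion carries a total charge of -1, so each complex ion is 1+.
Ligand charges: 2×1,10-phenanthroline (neutral), 1×iodo (-1 each), 1×hydroxo (-1 each); total -2. So Co + (-2) = 1+, giving Co = +3.
Ligands are named alphabetically: hydroxo before iodo before phenanthroline.

hydroxoiodobis(1,10-phenanthroline)cobalt(III) fluoride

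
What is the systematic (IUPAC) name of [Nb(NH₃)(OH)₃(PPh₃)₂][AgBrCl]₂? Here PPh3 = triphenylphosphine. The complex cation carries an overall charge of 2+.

amminetrihydroxobis(triphenylphosphine)niobium(V) bromochloroargentate(I)

Both ions are complex: the cation is named first with the plain metal name, the anion second with the -ate form; each ion's ligands are alphabetised independently.
The complex cation is given as 2+; its ligand charges sum to -3, so Nb = +5.
With 2 anions per cation, each anion must be 2/2 = 1−.
Anion: ligand charges sum to -2; for the ion to be 1−, Ag = +1.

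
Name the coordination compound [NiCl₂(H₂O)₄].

There is no counter-ion, so the complex is neutral overall.
Ligand charges: 2×chloro (-1 each), 4×aqua (neutral); total -2. So Ni + (-2) = 0, giving Ni = +2.
Ligands are named alphabetically: aqua before chloro.

tetraaquadichloronickel(II)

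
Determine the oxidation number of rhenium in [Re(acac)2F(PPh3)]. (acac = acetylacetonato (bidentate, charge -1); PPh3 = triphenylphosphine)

+3

No counter-ion: the bracketed complex is neutral.
Ligand charges: 2×acac = -2; 1×PPh3 neutral; 1×F = -1; sum -3.
Re + (-3) = 0 ⇒ Re is +3.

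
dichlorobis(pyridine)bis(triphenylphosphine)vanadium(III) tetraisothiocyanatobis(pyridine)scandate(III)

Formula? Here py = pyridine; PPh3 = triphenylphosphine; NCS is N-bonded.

Cation [V…]: ligand charges -2, V(III) ⇒ ion charge 1+.
Anion [Sc…]: ligand charges -4, Sc(III) ⇒ ion charge 1−.
One 1+ cation balances one 1− anion.

[VCl2(PPh3)2(py)2][Sc(NCS)4(py)2]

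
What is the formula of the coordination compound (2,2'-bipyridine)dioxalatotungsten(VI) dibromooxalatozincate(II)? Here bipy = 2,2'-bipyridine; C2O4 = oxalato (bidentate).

[W(bipy)(C2O4)2][ZnBr2(C2O4)]

Cation [W…]: ligand charges -4, W(VI) ⇒ ion charge 2+.
Anion [Zn…]: ligand charges -4, Zn(II) ⇒ ion charge 2−.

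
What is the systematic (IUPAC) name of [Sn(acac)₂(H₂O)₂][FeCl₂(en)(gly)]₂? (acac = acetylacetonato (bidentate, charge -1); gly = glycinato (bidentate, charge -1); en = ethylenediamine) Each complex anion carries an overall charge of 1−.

Both ions are complex: the cation is named first with the plain metal name, the anion second with the -ate form; each ion's ligands are alphabetised independently.
The complex anion is given as 1−; its ligand charges sum to -3, so Fe = +2.
With 2 anions per cation, the cation must be 2×1 = 2+.
Cation: ligand charges sum to -2; for the ion to be 2+, Sn = +4.

bis(acetylacetonato)diaquatin(IV) dichloro(ethylenediamine)(glycinato)ferrate(II)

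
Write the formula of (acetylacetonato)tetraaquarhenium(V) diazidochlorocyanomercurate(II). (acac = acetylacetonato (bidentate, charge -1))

Cation [Re…]: ligand charges -1, Re(V) ⇒ ion charge 4+.
Anion [Hg…]: ligand charges -4, Hg(II) ⇒ ion charge 2−.

[Re(acac)(H2O)4][HgCl(CN)(N3)2]2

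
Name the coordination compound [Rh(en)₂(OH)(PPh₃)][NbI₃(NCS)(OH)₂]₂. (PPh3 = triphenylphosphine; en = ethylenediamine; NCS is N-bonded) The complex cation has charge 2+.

Both ions are complex: the cation is named first with the plain metal name, the anion second with the -ate form; each ion's ligands are alphabetised independently.
The complex cation is given as 2+; its ligand charges sum to -1, so Rh = +3.
With 2 anions per cation, each anion must be 2/2 = 1−.
Anion: ligand charges sum to -6; for the ion to be 1−, Nb = +5.

bis(ethylenediamine)hydroxo(triphenylphosphine)rhodium(III) dihydroxotriiodoisothiocyanatoniobate(V)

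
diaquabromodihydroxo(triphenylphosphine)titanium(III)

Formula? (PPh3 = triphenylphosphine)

Ligands: 1 triphenylphosphine (PPh3, neutral), 1 bromo (Br, -1), 2 hydroxo (OH, -1), 2 aqua (H2O, neutral). Ligand charge sum = -3.
With Ti in oxidation state +3, the complex ion is [Ti...].

[TiBr(H2O)2(OH)2(PPh3)]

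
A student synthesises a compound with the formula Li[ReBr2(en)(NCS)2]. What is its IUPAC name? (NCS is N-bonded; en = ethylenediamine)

The 1 lithium counter-ion carries a total charge of +1, so each complex ion is 1−.
Ligand charges: 2×bromo (-1 each), 2×isothiocyanato (-1 each), 1×ethylenediamine (neutral); total -4. So Re + (-4) = 1−, giving Re = +3.
Ligands are named alphabetically: bromo before ethylenediamine before isothiocyanato.
The complex ion is anionic, so rhenium takes the -ate form rhenate(III).

lithium dibromo(ethylenediamine)diisothiocyanatorhenate(III)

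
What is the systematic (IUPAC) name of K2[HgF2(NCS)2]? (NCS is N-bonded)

The 2 potassium counter-ions carry a total charge of +2, so each complex ion is 2−.
Ligand charges: 2×isothiocyanato (-1 each), 2×fluoro (-1 each); total -4. So Hg + (-4) = 2−, giving Hg = +2.
Ligands are named alphabetically: fluoro before isothiocyanato.
The complex ion is anionic, so mercury takes the -ate form mercurate(II).

potassium difluorodiisothiocyanatomercurate(II)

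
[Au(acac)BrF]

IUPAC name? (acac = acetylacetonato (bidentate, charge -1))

There is no counter-ion, so the complex is neutral overall.
Ligand charges: 1×fluoro (-1 each), 1×bromo (-1 each), 1×acetylacetonato (-1 each); total -3. So Au + (-3) = 0, giving Au = +3.
Ligands are named alphabetically: acetylacetonato before bromo before fluoro.

(acetylacetonato)bromofluorogold(III)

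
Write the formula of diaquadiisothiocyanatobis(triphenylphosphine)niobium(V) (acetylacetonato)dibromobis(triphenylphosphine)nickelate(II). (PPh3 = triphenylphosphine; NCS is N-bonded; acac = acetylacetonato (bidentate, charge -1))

[Nb(H2O)2(NCS)2(PPh3)2][Ni(acac)Br2(PPh3)2]3

Cation [Nb…]: ligand charges -2, Nb(V) ⇒ ion charge 3+.
Anion [Ni…]: ligand charges -3, Ni(II) ⇒ ion charge 1−.
One 3+ cation requires 3 of the 1− anion.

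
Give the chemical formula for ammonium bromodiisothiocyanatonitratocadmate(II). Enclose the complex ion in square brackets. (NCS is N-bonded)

Ligands: 2 isothiocyanato (NCS, -1), 1 nitrato (NO3, -1), 1 bromo (Br, -1). Ligand charge sum = -4.
With Cd in oxidation state +2, the complex ion is [Cd...]^2−.
Charge balance with ammonium (+1) requires 1 complex ion per 2 ammonium.

(NH4)2[CdBr(NCS)2(NO3)]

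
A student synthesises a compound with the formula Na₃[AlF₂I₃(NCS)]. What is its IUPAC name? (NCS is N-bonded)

sodium difluorotriiodoisothiocyanatoaluminate(III)

The 3 sodium counter-ions carry a total charge of +3, so each complex ion is 3−.
Ligand charges: 3×iodo (-1 each), 2×fluoro (-1 each), 1×isothiocyanato (-1 each); total -6. So Al + (-6) = 3−, giving Al = +3.
The complex ion is anionic, so aluminium takes the -ate form aluminate(III).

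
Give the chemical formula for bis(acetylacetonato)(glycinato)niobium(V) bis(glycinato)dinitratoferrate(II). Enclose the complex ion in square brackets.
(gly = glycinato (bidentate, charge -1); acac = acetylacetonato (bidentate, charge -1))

[Nb(acac)2(gly)][Fe(gly)2(NO3)2]

Cation [Nb…]: ligand charges -3, Nb(V) ⇒ ion charge 2+.
Anion [Fe…]: ligand charges -4, Fe(II) ⇒ ion charge 2−.
One 2+ cation balances one 2− anion.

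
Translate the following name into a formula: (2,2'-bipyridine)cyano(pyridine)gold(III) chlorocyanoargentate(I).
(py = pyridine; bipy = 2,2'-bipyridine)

Cation [Au…]: ligand charges -1, Au(III) ⇒ ion charge 2+.
Anion [Ag…]: ligand charges -2, Ag(I) ⇒ ion charge 1−.
One 2+ cation requires 2 of the 1− anion.

[Au(bipy)(CN)(py)][AgCl(CN)]2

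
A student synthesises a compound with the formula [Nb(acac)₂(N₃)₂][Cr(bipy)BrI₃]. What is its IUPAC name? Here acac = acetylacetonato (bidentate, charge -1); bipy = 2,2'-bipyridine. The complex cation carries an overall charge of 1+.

Both ions are complex: the cation is named first with the plain metal name, the anion second with the -ate form; each ion's ligands are alphabetised independently.
The complex cation is given as 1+; its ligand charges sum to -4, so Nb = +5.
A 1:1 salt means the anion carries the equal and opposite charge, 1−.
Anion: ligand charges sum to -4; for the ion to be 1−, Cr = +3.

bis(acetylacetonato)diazidoniobium(V) (2,2'-bipyridine)bromotriiodochromate(III)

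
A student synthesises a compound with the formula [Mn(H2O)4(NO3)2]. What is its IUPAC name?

There is no counter-ion, so the complex is neutral overall.
Ligand charges: 4×aqua (neutral), 2×nitrato (-1 each); total -2. So Mn + (-2) = 0, giving Mn = +2.
Ligands are named alphabetically: aqua before nitrato.

tetraaquadinitratomanganese(II)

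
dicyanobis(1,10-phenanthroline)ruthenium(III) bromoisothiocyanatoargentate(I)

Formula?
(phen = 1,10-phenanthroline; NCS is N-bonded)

Cation [Ru…]: ligand charges -2, Ru(III) ⇒ ion charge 1+.
Anion [Ag…]: ligand charges -2, Ag(I) ⇒ ion charge 1−.
One 1+ cation balances one 1− anion.

[Ru(CN)2(phen)2][AgBr(NCS)]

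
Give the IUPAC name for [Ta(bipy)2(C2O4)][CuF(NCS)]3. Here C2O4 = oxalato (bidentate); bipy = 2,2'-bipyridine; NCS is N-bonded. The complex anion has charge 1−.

bis(2,2'-bipyridine)oxalatotantalum(V) fluoroisothiocyanatocuprate(I)

Both ions are complex: the cation is named first with the plain metal name, the anion second with the -ate form; each ion's ligands are alphabetised independently.
The complex anion is given as 1−; its ligand charges sum to -2, so Cu = +1.
With 3 anions per cation, the cation must be 3×1 = 3+.
Cation: ligand charges sum to -2; for the ion to be 3+, Ta = +5.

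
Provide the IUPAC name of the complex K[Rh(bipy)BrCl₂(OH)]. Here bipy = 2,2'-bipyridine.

potassium (2,2'-bipyridine)bromodichlorohydroxorhodate(III)

The 1 potassium counter-ion carries a total charge of +1, so each complex ion is 1−.
Ligand charges: 1×bromo (-1 each), 1×2,2'-bipyridine (neutral), 1×hydroxo (-1 each), 2×chloro (-1 each); total -4. So Rh + (-4) = 1−, giving Rh = +3.
The complex ion is anionic, so rhodium takes the -ate form rhodate(III).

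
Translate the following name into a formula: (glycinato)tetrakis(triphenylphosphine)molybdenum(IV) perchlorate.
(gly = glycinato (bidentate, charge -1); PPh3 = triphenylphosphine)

Ligands: 1 glycinato (gly, -1), 4 triphenylphosphine (PPh3, neutral). Ligand charge sum = -1.
With Mo in oxidation state +4, the complex ion is [Mo...]^3+.
Charge balance with perchlorate (-1) requires 1 complex ion per 3 perchlorate.

[Mo(gly)(PPh3)4](ClO4)3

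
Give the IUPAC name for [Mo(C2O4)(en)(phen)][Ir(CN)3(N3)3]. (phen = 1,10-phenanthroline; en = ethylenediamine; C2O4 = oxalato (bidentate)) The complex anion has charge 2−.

(ethylenediamine)oxalato(1,10-phenanthroline)molybdenum(IV) triazidotricyanoiridate(IV)

The complex anion is given as 2−; its ligand charges sum to -6, so Ir = +4.
A 1:1 salt means the cation carries the equal and opposite charge, 2+.
Cation: ligand charges sum to -2; for the ion to be 2+, Mo = +4.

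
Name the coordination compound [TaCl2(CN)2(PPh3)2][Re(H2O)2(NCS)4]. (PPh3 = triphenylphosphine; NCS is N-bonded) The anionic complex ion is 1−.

Both ions are complex: the cation is named first with the plain metal name, the anion second with the -ate form; each ion's ligands are alphabetised independently.
The complex anion is given as 1−; its ligand charges sum to -4, so Re = +3.
A 1:1 salt means the cation carries the equal and opposite charge, 1+.
Cation: ligand charges sum to -4; for the ion to be 1+, Ta = +5.

dichlorodicyanobis(triphenylphosphine)tantalum(V) diaquatetraisothiocyanatorhenate(III)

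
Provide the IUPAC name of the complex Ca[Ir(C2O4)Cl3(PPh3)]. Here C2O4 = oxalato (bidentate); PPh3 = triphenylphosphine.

The 1 calcium counter-ion carries a total charge of +2, so each complex ion is 2−.
Ligand charges: 1×oxalato (-2 each), 1×triphenylphosphine (neutral), 3×chloro (-1 each); total -5. So Ir + (-5) = 2−, giving Ir = +3.
Ligands are named alphabetically: chloro before oxalato before triphenylphosphine.
The complex ion is anionic, so iridium takes the -ate form iridate(III).

calcium trichlorooxalato(triphenylphosphine)iridate(III)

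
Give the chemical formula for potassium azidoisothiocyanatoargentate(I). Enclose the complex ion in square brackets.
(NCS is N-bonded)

Ligands: 1 azido (N3, -1), 1 isothiocyanato (NCS, -1). Ligand charge sum = -2.
Charge balance with potassium (+1) requires 1 complex ion per 1 potassium.

K[Ag(N3)(NCS)]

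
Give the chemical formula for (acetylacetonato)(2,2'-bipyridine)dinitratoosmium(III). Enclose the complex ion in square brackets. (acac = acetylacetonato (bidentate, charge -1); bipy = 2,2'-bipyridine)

Ligands: 2 nitrato (NO3, -1), 1 acetylacetonato (acac, -1), 1 2,2'-bipyridine (bipy, neutral). Ligand charge sum = -3.
With Os in oxidation state +3, the complex ion is [Os...].

[Os(acac)(bipy)(NO3)2]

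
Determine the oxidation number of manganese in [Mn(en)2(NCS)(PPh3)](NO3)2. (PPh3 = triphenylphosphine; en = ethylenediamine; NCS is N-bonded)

+3

2 nitrate outside the brackets (-1 each) → the complex ion is 2+.
Ligand charges: 1×PPh3 neutral; 2×en neutral; 1×NCS = -1; sum -1.
Mn + (-1) = 2+ ⇒ Mn is +3.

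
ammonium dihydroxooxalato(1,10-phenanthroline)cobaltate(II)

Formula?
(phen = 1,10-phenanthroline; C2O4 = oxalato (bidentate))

(NH4)2[Co(C2O4)(OH)2(phen)]

Ligands: 1 1,10-phenanthroline (phen, neutral), 2 hydroxo (OH, -1), 1 oxalato (C2O4, -2). Ligand charge sum = -4.
Charge balance with ammonium (+1) requires 1 complex ion per 2 ammonium.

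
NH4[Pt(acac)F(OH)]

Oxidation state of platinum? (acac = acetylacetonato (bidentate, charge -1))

+2

1 ammonium outside the brackets (+1 each) → the complex ion is 1−.
Ligand charges: 1×F = -1; 1×acac = -1; 1×OH = -1; sum -3.
Pt + (-3) = 1− ⇒ Pt is +2.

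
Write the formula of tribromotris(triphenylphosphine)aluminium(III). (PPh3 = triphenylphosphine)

[AlBr3(PPh3)3]

Ligands: 3 triphenylphosphine (PPh3, neutral), 3 bromo (Br, -1). Ligand charge sum = -3.
With Al in oxidation state +3, the complex ion is [Al...].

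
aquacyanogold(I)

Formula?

Ligands: 1 cyano (CN, -1), 1 aqua (H2O, neutral). Ligand charge sum = -1.
With Au in oxidation state +1, the complex ion is [Au...].

[Au(CN)(H2O)]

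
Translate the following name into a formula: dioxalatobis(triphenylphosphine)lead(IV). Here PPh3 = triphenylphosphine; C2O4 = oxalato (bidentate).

[Pb(C2O4)2(PPh3)2]

Ligands: 2 triphenylphosphine (PPh3, neutral), 2 oxalato (C2O4, -2). Ligand charge sum = -4.
With Pb in oxidation state +4, the complex ion is [Pb...].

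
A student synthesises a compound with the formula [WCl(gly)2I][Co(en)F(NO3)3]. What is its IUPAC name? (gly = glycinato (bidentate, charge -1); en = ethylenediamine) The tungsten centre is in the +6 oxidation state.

chlorobis(glycinato)iodotungsten(VI) (ethylenediamine)fluorotrinitratocobaltate(II)

W is given as +6; the cation's ligand charges sum to -4, so the complex cation is 2+.
A 1:1 salt means the anion carries the equal and opposite charge, 2−.
Anion: ligand charges sum to -4; for the ion to be 2−, Co = +2.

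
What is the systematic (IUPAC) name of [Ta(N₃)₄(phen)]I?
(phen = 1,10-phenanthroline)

The 1 iodide counter-ion carries a total charge of -1, so each complex ion is 1+.
Ligand charges: 4×azido (-1 each), 1×1,10-phenanthroline (neutral); total -4. So Ta + (-4) = 1+, giving Ta = +5.
Ligands are named alphabetically: azido before phenanthroline.

tetraazido(1,10-phenanthroline)tantalum(V) iodide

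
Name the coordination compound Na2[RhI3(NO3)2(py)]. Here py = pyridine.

The 2 sodium counter-ions carry a total charge of +2, so each complex ion is 2−.
Ligand charges: 3×iodo (-1 each), 1×pyridine (neutral), 2×nitrato (-1 each); total -5. So Rh + (-5) = 2−, giving Rh = +3.
The complex ion is anionic, so rhodium takes the -ate form rhodate(III).

sodium triiododinitrato(pyridine)rhodate(III)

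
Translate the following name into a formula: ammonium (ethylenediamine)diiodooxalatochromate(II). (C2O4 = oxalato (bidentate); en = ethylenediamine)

Ligands: 2 iodo (I, -1), 1 oxalato (C2O4, -2), 1 ethylenediamine (en, neutral). Ligand charge sum = -4.
With Cr in oxidation state +2, the complex ion is [Cr...]^2−.
Charge balance with ammonium (+1) requires 1 complex ion per 2 ammonium.

(NH4)2[Cr(C2O4)(en)I2]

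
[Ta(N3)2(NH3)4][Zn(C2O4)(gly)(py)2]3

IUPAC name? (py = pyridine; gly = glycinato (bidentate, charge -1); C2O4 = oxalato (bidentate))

tetraamminediazidotantalum(V) (glycinato)oxalatobis(pyridine)zincate(II)

Both ions are complex: the cation is named first with the plain metal name, the anion second with the -ate form; each ion's ligands are alphabetised independently.
Zinc is always +2 in its complexes; the anion's ligand charges sum to -3, so the complex anion is 1−.
With 3 anions per cation, the cation must be 3×1 = 3+.
Cation: ligand charges sum to -2; for the ion to be 3+, Ta = +5.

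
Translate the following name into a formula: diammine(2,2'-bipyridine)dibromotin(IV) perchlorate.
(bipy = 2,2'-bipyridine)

Ligands: 2 ammine (NH3, neutral), 2 bromo (Br, -1), 1 2,2'-bipyridine (bipy, neutral). Ligand charge sum = -2.
With Sn in oxidation state +4, the complex ion is [Sn...]^2+.
Charge balance with perchlorate (-1) requires 1 complex ion per 2 perchlorate.

[Sn(bipy)Br2(NH3)2](ClO4)2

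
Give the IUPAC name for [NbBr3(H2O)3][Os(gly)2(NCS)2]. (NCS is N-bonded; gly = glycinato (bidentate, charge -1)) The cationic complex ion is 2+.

triaquatribromoniobium(V) bis(glycinato)diisothiocyanatoosmate(II)

The complex cation is given as 2+; its ligand charges sum to -3, so Nb = +5.
A 1:1 salt means the anion carries the equal and opposite charge, 2−.
Anion: ligand charges sum to -4; for the ion to be 2−, Os = +2.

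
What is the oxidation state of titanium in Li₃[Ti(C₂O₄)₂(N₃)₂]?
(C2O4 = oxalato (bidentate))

3 lithium outside the brackets (+1 each) → the complex ion is 3−.
Ligand charges: 2×N3 = -2; 2×C2O4 = -4; sum -6.
Ti + (-6) = 3− ⇒ Ti is +3.

+3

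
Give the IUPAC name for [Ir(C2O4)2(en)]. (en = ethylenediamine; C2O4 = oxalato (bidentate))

There is no counter-ion, so the complex is neutral overall.
Ligand charges: 1×ethylenediamine (neutral), 2×oxalato (-2 each); total -4. So Ir + (-4) = 0, giving Ir = +4.
Ligands are named alphabetically: ethylenediamine before oxalato.

(ethylenediamine)dioxalatoiridium(IV)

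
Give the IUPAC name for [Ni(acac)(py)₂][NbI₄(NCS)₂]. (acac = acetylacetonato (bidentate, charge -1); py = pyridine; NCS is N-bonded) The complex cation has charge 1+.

(acetylacetonato)bis(pyridine)nickel(II) tetraiododiisothiocyanatoniobate(V)

The complex cation is given as 1+; its ligand charges sum to -1, so Ni = +2.
A 1:1 salt means the anion carries the equal and opposite charge, 1−.
Anion: ligand charges sum to -6; for the ion to be 1−, Nb = +5.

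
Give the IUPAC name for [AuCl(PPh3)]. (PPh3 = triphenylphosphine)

chloro(triphenylphosphine)gold(I)

There is no counter-ion, so the complex is neutral overall.
Ligand charges: 1×triphenylphosphine (neutral), 1×chloro (-1 each); total -1. So Au + (-1) = 0, giving Au = +1.
Ligands are named alphabetically: chloro before triphenylphosphine.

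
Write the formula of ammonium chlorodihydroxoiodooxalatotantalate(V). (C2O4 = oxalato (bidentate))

NH4[Ta(C2O4)ClI(OH)2]

Ligands: 1 iodo (I, -1), 2 hydroxo (OH, -1), 1 chloro (Cl, -1), 1 oxalato (C2O4, -2). Ligand charge sum = -6.
With Ta in oxidation state +5, the complex ion is [Ta...]^1−.
Charge balance with ammonium (+1) requires 1 complex ion per 1 ammonium.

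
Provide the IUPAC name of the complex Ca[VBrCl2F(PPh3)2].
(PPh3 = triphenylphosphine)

calcium bromodichlorofluorobis(triphenylphosphine)vanadate(II)

The 1 calcium counter-ion carries a total charge of +2, so each complex ion is 2−.
Ligand charges: 1×fluoro (-1 each), 2×triphenylphosphine (neutral), 2×chloro (-1 each), 1×bromo (-1 each); total -4. So V + (-4) = 2−, giving V = +2.
The complex ion is anionic, so vanadium takes the -ate form vanadate(II).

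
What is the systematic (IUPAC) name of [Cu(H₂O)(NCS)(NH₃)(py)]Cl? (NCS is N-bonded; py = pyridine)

The 1 chloride counter-ion carries a total charge of -1, so each complex ion is 1+.
Ligand charges: 1×ammine (neutral), 1×isothiocyanato (-1 each), 1×aqua (neutral), 1×pyridine (neutral); total -1. So Cu + (-1) = 1+, giving Cu = +2.
Ligands are named alphabetically: ammine before aqua before isothiocyanato before pyridine.

ammineaquaisothiocyanato(pyridine)copper(II) chloride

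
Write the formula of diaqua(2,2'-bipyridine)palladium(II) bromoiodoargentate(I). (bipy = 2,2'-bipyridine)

Cation [Pd…]: ligand charges 0, Pd(II) ⇒ ion charge 2+.
Anion [Ag…]: ligand charges -2, Ag(I) ⇒ ion charge 1−.
One 2+ cation requires 2 of the 1− anion.

[Pd(bipy)(H2O)2][AgBrI]2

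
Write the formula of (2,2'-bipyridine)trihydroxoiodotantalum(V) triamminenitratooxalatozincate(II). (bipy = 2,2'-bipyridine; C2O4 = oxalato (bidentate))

[Ta(bipy)I(OH)3][Zn(C2O4)(NH3)3(NO3)]

Cation [Ta…]: ligand charges -4, Ta(V) ⇒ ion charge 1+.
Anion [Zn…]: ligand charges -3, Zn(II) ⇒ ion charge 1−.
One 1+ cation balances one 1− anion.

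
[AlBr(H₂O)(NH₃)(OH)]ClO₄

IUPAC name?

ammineaquabromohydroxoaluminium(III) perchlorate

The 1 perchlorate counter-ion carries a total charge of -1, so each complex ion is 1+.
Ligand charges: 1×ammine (neutral), 1×hydroxo (-1 each), 1×aqua (neutral), 1×bromo (-1 each); total -2. So Al + (-2) = 1+, giving Al = +3.
Ligands are named alphabetically: ammine before aqua before bromo before hydroxo.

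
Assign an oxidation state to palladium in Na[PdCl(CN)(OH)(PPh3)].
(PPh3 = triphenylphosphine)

+2

1 sodium outside the brackets (+1 each) → the complex ion is 1−.
Ligand charges: 1×CN = -1; 1×PPh3 neutral; 1×OH = -1; 1×Cl = -1; sum -3.
Pd + (-3) = 1− ⇒ Pd is +2.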